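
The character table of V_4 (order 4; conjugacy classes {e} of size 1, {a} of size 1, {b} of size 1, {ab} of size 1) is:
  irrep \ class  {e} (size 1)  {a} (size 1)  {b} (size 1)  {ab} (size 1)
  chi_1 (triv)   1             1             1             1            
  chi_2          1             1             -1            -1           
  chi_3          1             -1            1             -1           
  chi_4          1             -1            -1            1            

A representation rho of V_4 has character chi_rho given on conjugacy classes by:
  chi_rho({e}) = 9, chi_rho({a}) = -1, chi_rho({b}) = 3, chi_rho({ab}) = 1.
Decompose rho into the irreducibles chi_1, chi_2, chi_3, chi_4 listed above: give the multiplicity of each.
Multiplicities: chi_1: 3, chi_2: 1, chi_3: 3, chi_4: 2.

Explanation: Use <chi_rho, chi> = (1/|G|) sum_C |C| * chi_rho(C) * conj(chi(C)) with |G| = 4 for each irreducible chi in the table:
  <chi_rho, chi_1> = (1/4)[1*(9)*conj(1) + 1*(-1)*conj(1) + 1*(3)*conj(1) + 1*(1)*conj(1)]
      = (1/4)[(9) + (-1) + (3) + (1)] = 12/4 = 3
  <chi_rho, chi_2> = (1/4)[1*(9)*conj(1) + 1*(-1)*conj(1) + 1*(3)*conj(-1) + 1*(1)*conj(-1)]
      = (1/4)[(9) + (-1) + (-3) + (-1)] = 4/4 = 1
  <chi_rho, chi_3> = (1/4)[1*(9)*conj(1) + 1*(-1)*conj(-1) + 1*(3)*conj(1) + 1*(1)*conj(-1)]
      = (1/4)[(9) + (1) + (3) + (-1)] = 12/4 = 3
  <chi_rho, chi_4> = (1/4)[1*(9)*conj(1) + 1*(-1)*conj(-1) + 1*(3)*conj(-1) + 1*(1)*conj(1)]
      = (1/4)[(9) + (1) + (-3) + (1)] = 8/4 = 2
Dimension check: dim(rho) = sum (mult * dim) = 3*1 + 1*1 + 3*1 + 2*1 = 9 = chi_rho(e) = 9.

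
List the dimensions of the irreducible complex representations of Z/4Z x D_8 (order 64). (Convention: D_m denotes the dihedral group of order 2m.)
Dimensions: 1, 1, 1, 1, 1, 1, 1, 1, 1, 1, 1, 1, 1, 1, 1, 1, 2, 2, 2, 2, 2, 2, 2, 2, 2, 2, 2, 2

Details: There are 28 irreducibles (= number of conjugacy classes). Their dimensions d_i satisfy sum d_i^2 = |G| = 64: 1 + 1 + 1 + 1 + 1 + 1 + 1 + 1 + 1 + 1 + 1 + 1 + 1 + 1 + 1 + 1 + 4 + 4 + 4 + 4 + 4 + 4 + 4 + 4 + 4 + 4 + 4 + 4 = 64. (For the product with Z/4Z: each of the 4 1-dim characters of Z/4Z tensors with each irrep of D_8, giving 4 copies of each D_8-dimension.)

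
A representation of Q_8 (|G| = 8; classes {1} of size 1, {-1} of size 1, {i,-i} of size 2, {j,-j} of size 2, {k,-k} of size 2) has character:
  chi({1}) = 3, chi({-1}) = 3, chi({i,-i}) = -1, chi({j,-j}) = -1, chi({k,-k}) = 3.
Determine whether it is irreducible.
Not irreducible (reducible): <chi, chi> = 5 > 1.

Justification: <chi, chi> = (1/|G|) sum_C |C| * |chi(C)|^2 = (1/8)[1*|3|^2 + 1*|3|^2 + 2*|-1|^2 + 2*|-1|^2 + 2*|3|^2]
  = (1/8)[(9) + (9) + (2) + (2) + (18)] = 40/8 = 5.
A character is irreducible iff <chi, chi> = 1, so this representation is reducible.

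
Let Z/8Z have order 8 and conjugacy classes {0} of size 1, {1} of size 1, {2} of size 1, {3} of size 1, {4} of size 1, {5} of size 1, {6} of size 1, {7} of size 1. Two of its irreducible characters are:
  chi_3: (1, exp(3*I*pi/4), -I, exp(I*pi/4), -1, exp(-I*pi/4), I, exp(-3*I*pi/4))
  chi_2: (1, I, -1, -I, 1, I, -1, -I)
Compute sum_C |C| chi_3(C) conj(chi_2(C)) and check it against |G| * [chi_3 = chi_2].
Sum = 0; so <chi_3, chi_2> = 0 (distinct irreducibles are orthogonal).

Argument: Compute term by term over conjugacy classes (|C| * chi_3(C) * conj(chi_2(C))):
  1*(1)*conj(1) + 1*(exp(3*I*pi/4))*conj(I) + 1*(-I)*conj(-1) + 1*(exp(I*pi/4))*conj(-I) + 1*(-1)*conj(1) + 1*(exp(-I*pi/4))*conj(I) + 1*(I)*conj(-1) + 1*(exp(-3*I*pi/4))*conj(-I)
  = (1) + (-exp(-3*I*pi/4)) + (I) + (exp(3*I*pi/4)) + (-1) + (-exp(I*pi/4)) + (-I) + (exp(-I*pi/4))
  = 0.
(Exp terms are combined using exp(i*s)*conj(exp(i*t)) = exp(i*(s-t)), and sums of them are collapsed using the identity that for every m > 1 the m distinct m-th roots of unity sum to 0, e.g. 1 + exp(2*I*pi/3) + exp(-2*I*pi/3) = 0.)
Dividing by |G| = 8 gives 0/8 = 0, matching the row-orthogonality relation <chi_3, chi_2> = [chi_3 = chi_2].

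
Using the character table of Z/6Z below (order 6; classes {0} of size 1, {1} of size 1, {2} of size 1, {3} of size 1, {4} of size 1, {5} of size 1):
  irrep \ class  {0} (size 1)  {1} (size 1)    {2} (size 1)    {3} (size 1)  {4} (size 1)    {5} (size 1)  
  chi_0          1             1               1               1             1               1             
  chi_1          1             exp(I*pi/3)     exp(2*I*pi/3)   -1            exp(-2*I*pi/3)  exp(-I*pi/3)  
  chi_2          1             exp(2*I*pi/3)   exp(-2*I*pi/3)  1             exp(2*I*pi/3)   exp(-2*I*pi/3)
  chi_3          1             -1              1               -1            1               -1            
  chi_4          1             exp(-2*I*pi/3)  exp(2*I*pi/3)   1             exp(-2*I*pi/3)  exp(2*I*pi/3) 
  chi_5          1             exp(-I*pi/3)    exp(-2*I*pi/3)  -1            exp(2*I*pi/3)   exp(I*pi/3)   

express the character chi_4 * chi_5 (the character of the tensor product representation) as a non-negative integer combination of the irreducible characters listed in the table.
chi_4 tensor chi_5 = chi_3 (all other irreducibles have multiplicity 0).

Details: The character of a tensor product is the pointwise product (chi_4 * chi_5)(C) = chi_4(C) * chi_5(C):
  {0}: (1)*(1), {1}: (exp(-2*I*pi/3))*(exp(-I*pi/3)), {2}: (exp(2*I*pi/3))*(exp(-2*I*pi/3)), {3}: (1)*(-1), {4}: (exp(-2*I*pi/3))*(exp(2*I*pi/3)), {5}: (exp(2*I*pi/3))*(exp(I*pi/3))
so (chi_4 * chi_5) takes values
  {0} -> 1, {1} -> -1, {2} -> 1, {3} -> -1, {4} -> 1, {5} -> -1.
Now take the inner product of this character with each irreducible chi from the table, <chi_4*chi_5, chi> = (1/6) sum_C |C| (chi_4*chi_5)(C) conj(chi(C)):
  <chi_4*chi_5, chi_0> = (1/6)[1*(1)*conj(1) + 1*(-1)*conj(1) + 1*(1)*conj(1) + 1*(-1)*conj(1) + 1*(1)*conj(1) + 1*(-1)*conj(1)]
      = (1/6)[(1) + (-1) + (1) + (-1) + (1) + (-1)] = 0/6 = 0
  <chi_4*chi_5, chi_1> = (1/6)[1*(1)*conj(1) + 1*(-1)*conj(exp(I*pi/3)) + 1*(1)*conj(exp(2*I*pi/3)) + 1*(-1)*conj(-1) + 1*(1)*conj(exp(-2*I*pi/3)) + 1*(-1)*conj(exp(-I*pi/3))]
      = (1/6)[(1) + (-exp(-I*pi/3)) + (exp(-2*I*pi/3)) + (1) + (exp(2*I*pi/3)) + (-exp(I*pi/3))] = 0/6 = 0
  <chi_4*chi_5, chi_2> = (1/6)[1*(1)*conj(1) + 1*(-1)*conj(exp(2*I*pi/3)) + 1*(1)*conj(exp(-2*I*pi/3)) + 1*(-1)*conj(1) + 1*(1)*conj(exp(2*I*pi/3)) + 1*(-1)*conj(exp(-2*I*pi/3))]
      = (1/6)[(1) + (-exp(-2*I*pi/3)) + (exp(2*I*pi/3)) + (-1) + (exp(-2*I*pi/3)) + (-exp(2*I*pi/3))] = 0/6 = 0
  <chi_4*chi_5, chi_3> = (1/6)[1*(1)*conj(1) + 1*(-1)*conj(-1) + 1*(1)*conj(1) + 1*(-1)*conj(-1) + 1*(1)*conj(1) + 1*(-1)*conj(-1)]
      = (1/6)[(1) + (1) + (1) + (1) + (1) + (1)] = 6/6 = 1
  <chi_4*chi_5, chi_4> = (1/6)[1*(1)*conj(1) + 1*(-1)*conj(exp(-2*I*pi/3)) + 1*(1)*conj(exp(2*I*pi/3)) + 1*(-1)*conj(1) + 1*(1)*conj(exp(-2*I*pi/3)) + 1*(-1)*conj(exp(2*I*pi/3))]
      = (1/6)[(1) + (-exp(2*I*pi/3)) + (exp(-2*I*pi/3)) + (-1) + (exp(2*I*pi/3)) + (-exp(-2*I*pi/3))] = 0/6 = 0
  <chi_4*chi_5, chi_5> = (1/6)[1*(1)*conj(1) + 1*(-1)*conj(exp(-I*pi/3)) + 1*(1)*conj(exp(-2*I*pi/3)) + 1*(-1)*conj(-1) + 1*(1)*conj(exp(2*I*pi/3)) + 1*(-1)*conj(exp(I*pi/3))]
      = (1/6)[(1) + (-exp(I*pi/3)) + (exp(2*I*pi/3)) + (1) + (exp(-2*I*pi/3)) + (-exp(-I*pi/3))] = 0/6 = 0
(Exp terms are combined using exp(i*s)*conj(exp(i*t)) = exp(i*(s-t)), and sums of them are collapsed using the identity that for every m > 1 the m distinct m-th roots of unity sum to 0, e.g. 1 + exp(2*I*pi/3) + exp(-2*I*pi/3) = 0.)
Hence the multiplicities are chi_3: 1. Dimension check: dim(chi_4)*dim(chi_5) = 1*1 = 1 and sum (mult * dim) = 1*1 = 1.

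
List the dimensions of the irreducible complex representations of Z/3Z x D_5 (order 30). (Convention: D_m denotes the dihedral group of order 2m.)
Dimensions: 1, 1, 1, 1, 1, 1, 2, 2, 2, 2, 2, 2

Explanation: There are 12 irreducibles (= number of conjugacy classes). Their dimensions d_i satisfy sum d_i^2 = |G| = 30: 1 + 1 + 1 + 1 + 1 + 1 + 4 + 4 + 4 + 4 + 4 + 4 = 30. (For the product with Z/3Z: each of the 3 1-dim characters of Z/3Z tensors with each irrep of D_5, giving 3 copies of each D_5-dimension.)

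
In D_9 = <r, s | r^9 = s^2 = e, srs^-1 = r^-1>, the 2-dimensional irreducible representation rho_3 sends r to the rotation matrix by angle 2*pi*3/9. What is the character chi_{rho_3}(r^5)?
chi_{rho_3}(r^5) = 2*cos(2*pi*3*5/9) = -1

Derivation: rho_3(r^5) is rotation by angle 2*pi*3*5/9, whose trace is 2*cos(2*pi*3*5/9) = -1.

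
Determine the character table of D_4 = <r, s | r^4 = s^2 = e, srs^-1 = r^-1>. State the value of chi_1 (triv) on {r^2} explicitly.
Conjugacy classes: {e} of size 1, {r^2} of size 1, {r^1, r^3} of size 2, {s, sr^2, ...} of size 2, {sr, sr^3, ...} of size 2.
Character table:
  irrep \ class              {e} (size 1)  {r^2} (size 1)  {r^1, r^3} (size 2)  {s, sr^2, ...} (size 2)  {sr, sr^3, ...} (size 2)
  chi_1 (triv)               1             1               1                    1                        1                       
  chi_2 (sign: r->1, s->-1)  1             1               1                    -1                       -1                      
  chi_3 (r->-1, s->1)        1             1               -1                   1                        -1                      
  chi_4 (r->-1, s->-1)       1             1               -1                   -1                       1                       
  chi_5 (2d, j=1)            2             -2              0                    0                        0                       

Spot check: chi_1 (triv) on {r^2} = 1.

Why: D_4 has order 2*4 = 8 with 5 conjugacy classes, hence 5 irreducibles. Sum of squared dims 1 + 1 + 1 + 1 + 4 = 8 = |G|. Linear characters come from the abelianisation; the 2-dimensional irreps have character r^k -> 2*cos(2*pi*j*k/4), reflections -> 0.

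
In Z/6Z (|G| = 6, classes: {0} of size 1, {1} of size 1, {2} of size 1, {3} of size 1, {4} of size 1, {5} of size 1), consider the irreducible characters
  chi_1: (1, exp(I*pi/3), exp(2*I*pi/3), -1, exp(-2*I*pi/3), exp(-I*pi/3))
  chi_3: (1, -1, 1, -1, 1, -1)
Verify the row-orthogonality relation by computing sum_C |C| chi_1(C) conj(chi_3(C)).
Sum = 0; so <chi_1, chi_3> = 0 (distinct irreducibles are orthogonal).

Details: Compute term by term over conjugacy classes (|C| * chi_1(C) * conj(chi_3(C))):
  1*(1)*conj(1) + 1*(exp(I*pi/3))*conj(-1) + 1*(exp(2*I*pi/3))*conj(1) + 1*(-1)*conj(-1) + 1*(exp(-2*I*pi/3))*conj(1) + 1*(exp(-I*pi/3))*conj(-1)
  = (1) + (-exp(I*pi/3)) + (exp(2*I*pi/3)) + (1) + (exp(-2*I*pi/3)) + (-exp(-I*pi/3))
  = 0.
(Exp terms are combined using exp(i*s)*conj(exp(i*t)) = exp(i*(s-t)), and sums of them are collapsed using the identity that for every m > 1 the m distinct m-th roots of unity sum to 0, e.g. 1 + exp(2*I*pi/3) + exp(-2*I*pi/3) = 0.)
Dividing by |G| = 6 gives 0/6 = 0, matching the row-orthogonality relation <chi_1, chi_3> = [chi_1 = chi_3].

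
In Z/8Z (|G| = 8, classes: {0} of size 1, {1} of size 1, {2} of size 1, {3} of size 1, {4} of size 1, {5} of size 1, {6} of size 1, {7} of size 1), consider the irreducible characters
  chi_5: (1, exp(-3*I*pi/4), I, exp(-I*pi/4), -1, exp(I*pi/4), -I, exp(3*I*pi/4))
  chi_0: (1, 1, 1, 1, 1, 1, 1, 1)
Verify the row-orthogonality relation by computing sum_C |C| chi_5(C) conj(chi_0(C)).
Sum = 0; so <chi_5, chi_0> = 0 (distinct irreducibles are orthogonal).

Justification: Compute term by term over conjugacy classes (|C| * chi_5(C) * conj(chi_0(C))):
  1*(1)*conj(1) + 1*(exp(-3*I*pi/4))*conj(1) + 1*(I)*conj(1) + 1*(exp(-I*pi/4))*conj(1) + 1*(-1)*conj(1) + 1*(exp(I*pi/4))*conj(1) + 1*(-I)*conj(1) + 1*(exp(3*I*pi/4))*conj(1)
  = (1) + (exp(-3*I*pi/4)) + (I) + (exp(-I*pi/4)) + (-1) + (exp(I*pi/4)) + (-I) + (exp(3*I*pi/4))
  = 0.
(Exp terms are combined using exp(i*s)*conj(exp(i*t)) = exp(i*(s-t)), and sums of them are collapsed using the identity that for every m > 1 the m distinct m-th roots of unity sum to 0, e.g. 1 + exp(2*I*pi/3) + exp(-2*I*pi/3) = 0.)
Dividing by |G| = 8 gives 0/8 = 0, matching the row-orthogonality relation <chi_5, chi_0> = [chi_5 = chi_0].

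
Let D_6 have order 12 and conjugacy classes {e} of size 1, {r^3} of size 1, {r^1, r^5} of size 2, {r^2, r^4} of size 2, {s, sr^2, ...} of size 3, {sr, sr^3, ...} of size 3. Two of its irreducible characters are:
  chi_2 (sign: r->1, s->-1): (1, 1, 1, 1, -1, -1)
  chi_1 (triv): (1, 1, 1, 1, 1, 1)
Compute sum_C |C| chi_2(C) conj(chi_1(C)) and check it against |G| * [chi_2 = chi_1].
Sum = 0; so <chi_2, chi_1> = 0 (distinct irreducibles are orthogonal).

Justification: Compute term by term over conjugacy classes (|C| * chi_2(C) * conj(chi_1(C))):
  1*(1)*conj(1) + 1*(1)*conj(1) + 2*(1)*conj(1) + 2*(1)*conj(1) + 3*(-1)*conj(1) + 3*(-1)*conj(1)
  = (1) + (1) + (2) + (2) + (-3) + (-3)
  = 0.
Dividing by |G| = 12 gives 0/12 = 0, matching the row-orthogonality relation <chi_2, chi_1> = [chi_2 = chi_1].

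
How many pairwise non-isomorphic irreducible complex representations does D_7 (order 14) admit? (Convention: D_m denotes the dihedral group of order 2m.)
5

Details: The number of irreducible complex representations of a finite group equals its number of conjugacy classes. D_7 has 5 conjugacy classes ((n+3)/2 for n odd), so D_7 (order 14) has exactly 5 irreducible complex representations.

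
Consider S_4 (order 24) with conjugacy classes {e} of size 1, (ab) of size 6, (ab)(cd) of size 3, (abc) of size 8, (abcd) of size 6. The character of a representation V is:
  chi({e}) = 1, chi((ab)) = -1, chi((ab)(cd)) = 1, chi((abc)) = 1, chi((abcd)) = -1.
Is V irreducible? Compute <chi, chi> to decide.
Irreducible: <chi, chi> = 1.

Proof sketch: <chi, chi> = (1/|G|) sum_C |C| * |chi(C)|^2 = (1/24)[1*|1|^2 + 6*|-1|^2 + 3*|1|^2 + 8*|1|^2 + 6*|-1|^2]
  = (1/24)[(1) + (6) + (3) + (8) + (6)] = 24/24 = 1.
A character is irreducible iff <chi, chi> = 1, so this representation is irreducible.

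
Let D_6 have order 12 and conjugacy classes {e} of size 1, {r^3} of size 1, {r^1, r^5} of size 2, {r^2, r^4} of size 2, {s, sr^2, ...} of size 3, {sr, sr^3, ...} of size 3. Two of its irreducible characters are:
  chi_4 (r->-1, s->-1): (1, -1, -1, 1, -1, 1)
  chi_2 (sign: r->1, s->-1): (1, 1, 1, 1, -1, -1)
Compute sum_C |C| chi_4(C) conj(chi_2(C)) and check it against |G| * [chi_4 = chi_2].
Sum = 0; so <chi_4, chi_2> = 0 (distinct irreducibles are orthogonal).

Argument: Compute term by term over conjugacy classes (|C| * chi_4(C) * conj(chi_2(C))):
  1*(1)*conj(1) + 1*(-1)*conj(1) + 2*(-1)*conj(1) + 2*(1)*conj(1) + 3*(-1)*conj(-1) + 3*(1)*conj(-1)
  = (1) + (-1) + (-2) + (2) + (3) + (-3)
  = 0.
Dividing by |G| = 12 gives 0/12 = 0, matching the row-orthogonality relation <chi_4, chi_2> = [chi_4 = chi_2].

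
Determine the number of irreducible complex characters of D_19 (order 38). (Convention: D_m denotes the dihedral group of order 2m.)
11

Details: The number of irreducible complex representations of a finite group equals its number of conjugacy classes. D_19 has 11 conjugacy classes ((n+3)/2 for n odd), so D_19 (order 38) has exactly 11 irreducible complex representations.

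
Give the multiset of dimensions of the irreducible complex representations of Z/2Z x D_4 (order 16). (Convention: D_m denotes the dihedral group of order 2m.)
Dimensions: 1, 1, 1, 1, 1, 1, 1, 1, 2, 2

Reasoning: There are 10 irreducibles (= number of conjugacy classes). Their dimensions d_i satisfy sum d_i^2 = |G| = 16: 1 + 1 + 1 + 1 + 1 + 1 + 1 + 1 + 4 + 4 = 16. (For the product with Z/2Z: each of the 2 1-dim characters of Z/2Z tensors with each irrep of D_4, giving 2 copies of each D_4-dimension.)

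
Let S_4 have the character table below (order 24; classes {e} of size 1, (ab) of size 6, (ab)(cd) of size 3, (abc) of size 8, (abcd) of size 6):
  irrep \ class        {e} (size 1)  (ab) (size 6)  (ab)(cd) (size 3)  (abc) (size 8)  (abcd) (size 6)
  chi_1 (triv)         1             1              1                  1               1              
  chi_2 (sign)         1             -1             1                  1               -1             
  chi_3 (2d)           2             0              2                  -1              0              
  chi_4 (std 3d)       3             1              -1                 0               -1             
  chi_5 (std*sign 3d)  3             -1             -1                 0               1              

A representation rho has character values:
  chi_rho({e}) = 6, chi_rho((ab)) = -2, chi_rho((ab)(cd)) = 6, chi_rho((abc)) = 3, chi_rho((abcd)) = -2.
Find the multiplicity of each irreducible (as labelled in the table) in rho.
Multiplicities: chi_1: 1, chi_2: 3, chi_3: 1, chi_4: 0, chi_5: 0.

Solution. Use <chi_rho, chi> = (1/|G|) sum_C |C| * chi_rho(C) * conj(chi(C)) with |G| = 24 for each irreducible chi in the table:
  <chi_rho, chi_1> = (1/24)[1*(6)*conj(1) + 6*(-2)*conj(1) + 3*(6)*conj(1) + 8*(3)*conj(1) + 6*(-2)*conj(1)]
      = (1/24)[(6) + (-12) + (18) + (24) + (-12)] = 24/24 = 1
  <chi_rho, chi_2> = (1/24)[1*(6)*conj(1) + 6*(-2)*conj(-1) + 3*(6)*conj(1) + 8*(3)*conj(1) + 6*(-2)*conj(-1)]
      = (1/24)[(6) + (12) + (18) + (24) + (12)] = 72/24 = 3
  <chi_rho, chi_3> = (1/24)[1*(6)*conj(2) + 6*(-2)*conj(0) + 3*(6)*conj(2) + 8*(3)*conj(-1) + 6*(-2)*conj(0)]
      = (1/24)[(12) + (0) + (36) + (-24) + (0)] = 24/24 = 1
  <chi_rho, chi_4> = (1/24)[1*(6)*conj(3) + 6*(-2)*conj(1) + 3*(6)*conj(-1) + 8*(3)*conj(0) + 6*(-2)*conj(-1)]
      = (1/24)[(18) + (-12) + (-18) + (0) + (12)] = 0/24 = 0
  <chi_rho, chi_5> = (1/24)[1*(6)*conj(3) + 6*(-2)*conj(-1) + 3*(6)*conj(-1) + 8*(3)*conj(0) + 6*(-2)*conj(1)]
      = (1/24)[(18) + (12) + (-18) + (0) + (-12)] = 0/24 = 0
Dimension check: dim(rho) = sum (mult * dim) = 1*1 + 3*1 + 1*2 + 0*3 + 0*3 = 6 = chi_rho(e) = 6.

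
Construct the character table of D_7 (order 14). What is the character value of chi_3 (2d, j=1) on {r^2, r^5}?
Conjugacy classes: {e} of size 1, {r^1, r^6} of size 2, {r^2, r^5} of size 2, {r^3, r^4} of size 2, {s, sr, ..., sr^6} of size 7.
Character table:
  irrep \ class              {e} (size 1)  {r^1, r^6} (size 2)  {r^2, r^5} (size 2)  {r^3, r^4} (size 2)  {s, sr, ..., sr^6} (size 7)
  chi_1 (triv)               1             1                    1                    1                    1                          
  chi_2 (sign: r->1, s->-1)  1             1                    1                    1                    -1                         
  chi_3 (2d, j=1)            2             2*cos(2*pi/7)        -2*cos(3*pi/7)       -2*cos(pi/7)         0                          
  chi_4 (2d, j=2)            2             -2*cos(3*pi/7)       -2*cos(pi/7)         2*cos(2*pi/7)        0                          
  chi_5 (2d, j=3)            2             -2*cos(pi/7)         2*cos(2*pi/7)        -2*cos(3*pi/7)       0                          

Spot check: chi_3 (2d, j=1) on {r^2, r^5} = -2*cos(3*pi/7).

Why: D_7 has order 2*7 = 14 with 5 conjugacy classes, hence 5 irreducibles. Sum of squared dims 1 + 1 + 4 + 4 + 4 = 14 = |G|. Linear characters come from the abelianisation; the 2-dimensional irreps have character r^k -> 2*cos(2*pi*j*k/7), reflections -> 0.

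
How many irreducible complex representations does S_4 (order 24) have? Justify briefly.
5

Why: The number of irreducible complex representations of a finite group equals its number of conjugacy classes. Conjugacy classes in S_4 correspond to cycle types, i.e. partitions of 4; there are p(4) = 5 of them, so S_4 (order 24) has exactly 5 irreducible complex representations.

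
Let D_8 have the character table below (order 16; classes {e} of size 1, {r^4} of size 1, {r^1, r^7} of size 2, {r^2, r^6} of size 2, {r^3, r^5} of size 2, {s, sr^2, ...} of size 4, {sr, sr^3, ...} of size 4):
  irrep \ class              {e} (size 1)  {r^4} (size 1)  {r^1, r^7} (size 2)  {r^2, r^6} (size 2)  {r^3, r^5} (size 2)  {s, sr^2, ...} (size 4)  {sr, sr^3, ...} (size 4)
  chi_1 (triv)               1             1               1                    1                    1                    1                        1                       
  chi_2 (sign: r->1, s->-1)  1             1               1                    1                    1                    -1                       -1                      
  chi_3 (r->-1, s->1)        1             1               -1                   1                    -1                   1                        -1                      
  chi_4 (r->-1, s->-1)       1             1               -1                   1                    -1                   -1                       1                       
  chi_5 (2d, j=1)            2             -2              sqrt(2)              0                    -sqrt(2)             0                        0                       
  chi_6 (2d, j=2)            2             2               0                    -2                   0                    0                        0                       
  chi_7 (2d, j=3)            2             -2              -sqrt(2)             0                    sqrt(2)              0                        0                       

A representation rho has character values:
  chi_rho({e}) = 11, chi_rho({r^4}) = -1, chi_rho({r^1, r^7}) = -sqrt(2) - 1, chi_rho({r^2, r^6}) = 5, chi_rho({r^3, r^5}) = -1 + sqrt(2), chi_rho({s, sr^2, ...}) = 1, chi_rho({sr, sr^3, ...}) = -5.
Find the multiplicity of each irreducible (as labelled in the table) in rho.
Multiplicities: chi_1: 0, chi_2: 2, chi_3: 3, chi_4: 0, chi_5: 1, chi_6: 0, chi_7: 2.

Derivation: Use <chi_rho, chi> = (1/|G|) sum_C |C| * chi_rho(C) * conj(chi(C)) with |G| = 16 for each irreducible chi in the table:
  <chi_rho, chi_1> = (1/16)[1*(11)*conj(1) + 1*(-1)*conj(1) + 2*(-sqrt(2) - 1)*conj(1) + 2*(5)*conj(1) + 2*(-1 + sqrt(2))*conj(1) + 4*(1)*conj(1) + 4*(-5)*conj(1)]
      = (1/16)[(11) + (-1) + (-2*sqrt(2) - 2) + (10) + (-2 + 2*sqrt(2)) + (4) + (-20)] = 0/16 = 0
  <chi_rho, chi_2> = (1/16)[1*(11)*conj(1) + 1*(-1)*conj(1) + 2*(-sqrt(2) - 1)*conj(1) + 2*(5)*conj(1) + 2*(-1 + sqrt(2))*conj(1) + 4*(1)*conj(-1) + 4*(-5)*conj(-1)]
      = (1/16)[(11) + (-1) + (-2*sqrt(2) - 2) + (10) + (-2 + 2*sqrt(2)) + (-4) + (20)] = 32/16 = 2
  <chi_rho, chi_3> = (1/16)[1*(11)*conj(1) + 1*(-1)*conj(1) + 2*(-sqrt(2) - 1)*conj(-1) + 2*(5)*conj(1) + 2*(-1 + sqrt(2))*conj(-1) + 4*(1)*conj(1) + 4*(-5)*conj(-1)]
      = (1/16)[(11) + (-1) + (2 + 2*sqrt(2)) + (10) + (2 - 2*sqrt(2)) + (4) + (20)] = 48/16 = 3
  <chi_rho, chi_4> = (1/16)[1*(11)*conj(1) + 1*(-1)*conj(1) + 2*(-sqrt(2) - 1)*conj(-1) + 2*(5)*conj(1) + 2*(-1 + sqrt(2))*conj(-1) + 4*(1)*conj(-1) + 4*(-5)*conj(1)]
      = (1/16)[(11) + (-1) + (2 + 2*sqrt(2)) + (10) + (2 - 2*sqrt(2)) + (-4) + (-20)] = 0/16 = 0
  <chi_rho, chi_5> = (1/16)[1*(11)*conj(2) + 1*(-1)*conj(-2) + 2*(-sqrt(2) - 1)*conj(sqrt(2)) + 2*(5)*conj(0) + 2*(-1 + sqrt(2))*conj(-sqrt(2)) + 4*(1)*conj(0) + 4*(-5)*conj(0)]
      = (1/16)[(22) + (2) + (-4 - 2*sqrt(2)) + (0) + (-4 + 2*sqrt(2)) + (0) + (0)] = 16/16 = 1
  <chi_rho, chi_6> = (1/16)[1*(11)*conj(2) + 1*(-1)*conj(2) + 2*(-sqrt(2) - 1)*conj(0) + 2*(5)*conj(-2) + 2*(-1 + sqrt(2))*conj(0) + 4*(1)*conj(0) + 4*(-5)*conj(0)]
      = (1/16)[(22) + (-2) + (0) + (-20) + (0) + (0) + (0)] = 0/16 = 0
  <chi_rho, chi_7> = (1/16)[1*(11)*conj(2) + 1*(-1)*conj(-2) + 2*(-sqrt(2) - 1)*conj(-sqrt(2)) + 2*(5)*conj(0) + 2*(-1 + sqrt(2))*conj(sqrt(2)) + 4*(1)*conj(0) + 4*(-5)*conj(0)]
      = (1/16)[(22) + (2) + (2*sqrt(2) + 4) + (0) + (4 - 2*sqrt(2)) + (0) + (0)] = 32/16 = 2
Dimension check: dim(rho) = sum (mult * dim) = 0*1 + 2*1 + 3*1 + 0*1 + 1*2 + 0*2 + 2*2 = 11 = chi_rho(e) = 11.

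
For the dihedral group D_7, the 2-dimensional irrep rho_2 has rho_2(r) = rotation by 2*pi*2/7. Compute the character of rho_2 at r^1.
chi_{rho_2}(r^1) = 2*cos(2*pi*2*1/7) = -2*cos(3*pi/7)

Details: rho_2(r^1) is rotation by angle 2*pi*2*1/7, whose trace is 2*cos(2*pi*2*1/7) = -2*cos(3*pi/7).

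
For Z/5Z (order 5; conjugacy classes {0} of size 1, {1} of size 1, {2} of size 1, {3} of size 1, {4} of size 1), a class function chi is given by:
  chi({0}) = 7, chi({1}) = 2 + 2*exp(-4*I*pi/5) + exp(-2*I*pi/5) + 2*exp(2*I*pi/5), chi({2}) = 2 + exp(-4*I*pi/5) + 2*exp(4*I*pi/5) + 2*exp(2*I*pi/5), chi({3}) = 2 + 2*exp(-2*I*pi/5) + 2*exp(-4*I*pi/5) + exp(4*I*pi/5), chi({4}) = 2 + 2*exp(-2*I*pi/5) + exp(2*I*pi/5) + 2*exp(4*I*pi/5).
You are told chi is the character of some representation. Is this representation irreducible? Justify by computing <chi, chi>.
Not irreducible (reducible): <chi, chi> = 13 > 1.

Details: <chi, chi> = (1/|G|) sum_C |C| * |chi(C)|^2 = (1/5)[1*|7|^2 + 1*|2 + 2*exp(-4*I*pi/5) + exp(-2*I*pi/5) + 2*exp(2*I*pi/5)|^2 + 1*|2 + exp(-4*I*pi/5) + 2*exp(4*I*pi/5) + 2*exp(2*I*pi/5)|^2 + 1*|2 + 2*exp(-2*I*pi/5) + 2*exp(-4*I*pi/5) + exp(4*I*pi/5)|^2 + 1*|2 + 2*exp(-2*I*pi/5) + exp(2*I*pi/5) + 2*exp(4*I*pi/5)|^2]
  = (1/5)[(49) + (13 + 8*exp(-2*I*pi/5) + 10*exp(-4*I*pi/5) + 10*exp(4*I*pi/5) + 8*exp(2*I*pi/5)) + (13 + 10*exp(-2*I*pi/5) + 8*exp(-4*I*pi/5) + 8*exp(4*I*pi/5) + 10*exp(2*I*pi/5)) + (13 + 10*exp(-2*I*pi/5) + 8*exp(-4*I*pi/5) + 8*exp(4*I*pi/5) + 10*exp(2*I*pi/5)) + (13 + 8*exp(-2*I*pi/5) + 10*exp(-4*I*pi/5) + 10*exp(4*I*pi/5) + 8*exp(2*I*pi/5))] = 65/5 = 13.
(Exp terms are combined using exp(i*s)*conj(exp(i*t)) = exp(i*(s-t)), and sums of them are collapsed using the identity that for every m > 1 the m distinct m-th roots of unity sum to 0, e.g. 1 + exp(2*I*pi/3) + exp(-2*I*pi/3) = 0.)
A character is irreducible iff <chi, chi> = 1, so this representation is reducible.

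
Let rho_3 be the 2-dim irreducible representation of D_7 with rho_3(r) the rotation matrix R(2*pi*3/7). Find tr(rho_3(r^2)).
chi_{rho_3}(r^2) = 2*cos(2*pi*3*2/7) = 2*cos(2*pi/7)

Reasoning: rho_3(r^2) is rotation by angle 2*pi*3*2/7, whose trace is 2*cos(2*pi*3*2/7) = 2*cos(2*pi/7).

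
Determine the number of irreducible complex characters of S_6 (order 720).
11

Proof sketch: The number of irreducible complex representations of a finite group equals its number of conjugacy classes. Conjugacy classes in S_6 correspond to cycle types, i.e. partitions of 6; there are p(6) = 11 of them, so S_6 (order 720) has exactly 11 irreducible complex representations.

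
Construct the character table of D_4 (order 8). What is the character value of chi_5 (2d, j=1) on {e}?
Conjugacy classes: {e} of size 1, {r^2} of size 1, {r^1, r^3} of size 2, {s, sr^2, ...} of size 2, {sr, sr^3, ...} of size 2.
Character table:
  irrep \ class              {e} (size 1)  {r^2} (size 1)  {r^1, r^3} (size 2)  {s, sr^2, ...} (size 2)  {sr, sr^3, ...} (size 2)
  chi_1 (triv)               1             1               1                    1                        1                       
  chi_2 (sign: r->1, s->-1)  1             1               1                    -1                       -1                      
  chi_3 (r->-1, s->1)        1             1               -1                   1                        -1                      
  chi_4 (r->-1, s->-1)       1             1               -1                   -1                       1                       
  chi_5 (2d, j=1)            2             -2              0                    0                        0                       

Spot check: chi_5 (2d, j=1) on {e} = 2.

Reasoning: D_4 has order 2*4 = 8 with 5 conjugacy classes, hence 5 irreducibles. Sum of squared dims 1 + 1 + 1 + 1 + 4 = 8 = |G|. Linear characters come from the abelianisation; the 2-dimensional irreps have character r^k -> 2*cos(2*pi*j*k/4), reflections -> 0.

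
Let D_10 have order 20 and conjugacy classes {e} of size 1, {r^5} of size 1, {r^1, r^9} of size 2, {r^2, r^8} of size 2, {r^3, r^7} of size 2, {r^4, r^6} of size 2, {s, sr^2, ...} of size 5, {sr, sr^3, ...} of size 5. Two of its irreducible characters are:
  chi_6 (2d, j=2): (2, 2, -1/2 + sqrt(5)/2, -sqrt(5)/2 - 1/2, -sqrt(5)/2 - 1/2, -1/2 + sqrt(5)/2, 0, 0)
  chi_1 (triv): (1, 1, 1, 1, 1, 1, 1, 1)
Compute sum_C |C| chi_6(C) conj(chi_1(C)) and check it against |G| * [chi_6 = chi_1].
Sum = 0; so <chi_6, chi_1> = 0 (distinct irreducibles are orthogonal).

Argument: Compute term by term over conjugacy classes (|C| * chi_6(C) * conj(chi_1(C))):
  1*(2)*conj(1) + 1*(2)*conj(1) + 2*(-1/2 + sqrt(5)/2)*conj(1) + 2*(-sqrt(5)/2 - 1/2)*conj(1) + 2*(-sqrt(5)/2 - 1/2)*conj(1) + 2*(-1/2 + sqrt(5)/2)*conj(1) + 5*(0)*conj(1) + 5*(0)*conj(1)
  = (2) + (2) + (-1 + sqrt(5)) + (-sqrt(5) - 1) + (-sqrt(5) - 1) + (-1 + sqrt(5)) + (0) + (0)
  = 0.
Dividing by |G| = 20 gives 0/20 = 0, matching the row-orthogonality relation <chi_6, chi_1> = [chi_6 = chi_1].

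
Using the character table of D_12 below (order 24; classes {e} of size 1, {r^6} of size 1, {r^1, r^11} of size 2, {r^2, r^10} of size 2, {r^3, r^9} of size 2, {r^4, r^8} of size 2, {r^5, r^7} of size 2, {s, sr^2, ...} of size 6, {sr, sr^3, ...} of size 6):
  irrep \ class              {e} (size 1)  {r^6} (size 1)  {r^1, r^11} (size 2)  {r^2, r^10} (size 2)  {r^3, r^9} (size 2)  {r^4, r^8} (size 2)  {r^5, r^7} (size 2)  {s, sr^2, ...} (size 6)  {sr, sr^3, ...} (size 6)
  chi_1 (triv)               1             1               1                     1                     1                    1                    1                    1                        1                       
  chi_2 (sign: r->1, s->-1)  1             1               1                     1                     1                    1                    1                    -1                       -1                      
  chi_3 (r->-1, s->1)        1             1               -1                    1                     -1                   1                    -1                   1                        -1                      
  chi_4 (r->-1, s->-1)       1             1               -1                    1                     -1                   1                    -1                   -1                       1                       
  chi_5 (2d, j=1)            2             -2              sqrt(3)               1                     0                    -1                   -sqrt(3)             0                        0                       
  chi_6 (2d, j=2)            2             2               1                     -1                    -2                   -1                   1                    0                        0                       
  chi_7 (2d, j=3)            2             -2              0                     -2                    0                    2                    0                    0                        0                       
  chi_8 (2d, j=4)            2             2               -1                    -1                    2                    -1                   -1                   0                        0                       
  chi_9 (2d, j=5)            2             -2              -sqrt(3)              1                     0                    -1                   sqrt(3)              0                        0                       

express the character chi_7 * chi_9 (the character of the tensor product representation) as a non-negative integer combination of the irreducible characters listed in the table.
chi_7 tensor chi_9 = chi_6 + chi_8 (all other irreducibles have multiplicity 0).

Proof sketch: The character of a tensor product is the pointwise product (chi_7 * chi_9)(C) = chi_7(C) * chi_9(C):
  {e}: (2)*(2), {r^6}: (-2)*(-2), {r^1, r^11}: (0)*(-sqrt(3)), {r^2, r^10}: (-2)*(1), {r^3, r^9}: (0)*(0), {r^4, r^8}: (2)*(-1), {r^5, r^7}: (0)*(sqrt(3)), {s, sr^2, ...}: (0)*(0), {sr, sr^3, ...}: (0)*(0)
so (chi_7 * chi_9) takes values
  {e} -> 4, {r^6} -> 4, {r^1, r^11} -> 0, {r^2, r^10} -> -2, {r^3, r^9} -> 0, {r^4, r^8} -> -2, {r^5, r^7} -> 0, {s, sr^2, ...} -> 0, {sr, sr^3, ...} -> 0.
Now take the inner product of this character with each irreducible chi from the table, <chi_7*chi_9, chi> = (1/24) sum_C |C| (chi_7*chi_9)(C) conj(chi(C)):
  <chi_7*chi_9, chi_1> = (1/24)[1*(4)*conj(1) + 1*(4)*conj(1) + 2*(0)*conj(1) + 2*(-2)*conj(1) + 2*(0)*conj(1) + 2*(-2)*conj(1) + 2*(0)*conj(1) + 6*(0)*conj(1) + 6*(0)*conj(1)]
      = (1/24)[(4) + (4) + (0) + (-4) + (0) + (-4) + (0) + (0) + (0)] = 0/24 = 0
  <chi_7*chi_9, chi_2> = (1/24)[1*(4)*conj(1) + 1*(4)*conj(1) + 2*(0)*conj(1) + 2*(-2)*conj(1) + 2*(0)*conj(1) + 2*(-2)*conj(1) + 2*(0)*conj(1) + 6*(0)*conj(-1) + 6*(0)*conj(-1)]
      = (1/24)[(4) + (4) + (0) + (-4) + (0) + (-4) + (0) + (0) + (0)] = 0/24 = 0
  <chi_7*chi_9, chi_3> = (1/24)[1*(4)*conj(1) + 1*(4)*conj(1) + 2*(0)*conj(-1) + 2*(-2)*conj(1) + 2*(0)*conj(-1) + 2*(-2)*conj(1) + 2*(0)*conj(-1) + 6*(0)*conj(1) + 6*(0)*conj(-1)]
      = (1/24)[(4) + (4) + (0) + (-4) + (0) + (-4) + (0) + (0) + (0)] = 0/24 = 0
  <chi_7*chi_9, chi_4> = (1/24)[1*(4)*conj(1) + 1*(4)*conj(1) + 2*(0)*conj(-1) + 2*(-2)*conj(1) + 2*(0)*conj(-1) + 2*(-2)*conj(1) + 2*(0)*conj(-1) + 6*(0)*conj(-1) + 6*(0)*conj(1)]
      = (1/24)[(4) + (4) + (0) + (-4) + (0) + (-4) + (0) + (0) + (0)] = 0/24 = 0
  <chi_7*chi_9, chi_5> = (1/24)[1*(4)*conj(2) + 1*(4)*conj(-2) + 2*(0)*conj(sqrt(3)) + 2*(-2)*conj(1) + 2*(0)*conj(0) + 2*(-2)*conj(-1) + 2*(0)*conj(-sqrt(3)) + 6*(0)*conj(0) + 6*(0)*conj(0)]
      = (1/24)[(8) + (-8) + (0) + (-4) + (0) + (4) + (0) + (0) + (0)] = 0/24 = 0
  <chi_7*chi_9, chi_6> = (1/24)[1*(4)*conj(2) + 1*(4)*conj(2) + 2*(0)*conj(1) + 2*(-2)*conj(-1) + 2*(0)*conj(-2) + 2*(-2)*conj(-1) + 2*(0)*conj(1) + 6*(0)*conj(0) + 6*(0)*conj(0)]
      = (1/24)[(8) + (8) + (0) + (4) + (0) + (4) + (0) + (0) + (0)] = 24/24 = 1
  <chi_7*chi_9, chi_7> = (1/24)[1*(4)*conj(2) + 1*(4)*conj(-2) + 2*(0)*conj(0) + 2*(-2)*conj(-2) + 2*(0)*conj(0) + 2*(-2)*conj(2) + 2*(0)*conj(0) + 6*(0)*conj(0) + 6*(0)*conj(0)]
      = (1/24)[(8) + (-8) + (0) + (8) + (0) + (-8) + (0) + (0) + (0)] = 0/24 = 0
  <chi_7*chi_9, chi_8> = (1/24)[1*(4)*conj(2) + 1*(4)*conj(2) + 2*(0)*conj(-1) + 2*(-2)*conj(-1) + 2*(0)*conj(2) + 2*(-2)*conj(-1) + 2*(0)*conj(-1) + 6*(0)*conj(0) + 6*(0)*conj(0)]
      = (1/24)[(8) + (8) + (0) + (4) + (0) + (4) + (0) + (0) + (0)] = 24/24 = 1
  <chi_7*chi_9, chi_9> = (1/24)[1*(4)*conj(2) + 1*(4)*conj(-2) + 2*(0)*conj(-sqrt(3)) + 2*(-2)*conj(1) + 2*(0)*conj(0) + 2*(-2)*conj(-1) + 2*(0)*conj(sqrt(3)) + 6*(0)*conj(0) + 6*(0)*conj(0)]
      = (1/24)[(8) + (-8) + (0) + (-4) + (0) + (4) + (0) + (0) + (0)] = 0/24 = 0
Hence the multiplicities are chi_6: 1, chi_8: 1. Dimension check: dim(chi_7)*dim(chi_9) = 2*2 = 4 and sum (mult * dim) = 1*2 + 1*2 = 4.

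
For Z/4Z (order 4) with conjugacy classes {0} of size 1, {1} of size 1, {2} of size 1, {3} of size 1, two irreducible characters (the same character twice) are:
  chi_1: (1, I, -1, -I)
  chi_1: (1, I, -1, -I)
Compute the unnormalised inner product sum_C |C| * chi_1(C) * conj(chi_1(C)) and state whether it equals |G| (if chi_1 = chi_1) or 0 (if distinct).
Sum = 4 = |G| = 4; so <chi_1, chi_1> = 1 (norm-1 confirms irreducibility).

Derivation: Compute term by term over conjugacy classes (|C| * chi_1(C) * conj(chi_1(C))):
  1*(1)*conj(1) + 1*(I)*conj(I) + 1*(-1)*conj(-1) + 1*(-I)*conj(-I)
  = (1) + (1) + (1) + (1)
  = 4.
(Exp terms are combined using exp(i*s)*conj(exp(i*t)) = exp(i*(s-t)), and sums of them are collapsed using the identity that for every m > 1 the m distinct m-th roots of unity sum to 0, e.g. 1 + exp(2*I*pi/3) + exp(-2*I*pi/3) = 0.)
Dividing by |G| = 4 gives 4/4 = 1, matching the row-orthogonality relation <chi_1, chi_1> = [chi_1 = chi_1].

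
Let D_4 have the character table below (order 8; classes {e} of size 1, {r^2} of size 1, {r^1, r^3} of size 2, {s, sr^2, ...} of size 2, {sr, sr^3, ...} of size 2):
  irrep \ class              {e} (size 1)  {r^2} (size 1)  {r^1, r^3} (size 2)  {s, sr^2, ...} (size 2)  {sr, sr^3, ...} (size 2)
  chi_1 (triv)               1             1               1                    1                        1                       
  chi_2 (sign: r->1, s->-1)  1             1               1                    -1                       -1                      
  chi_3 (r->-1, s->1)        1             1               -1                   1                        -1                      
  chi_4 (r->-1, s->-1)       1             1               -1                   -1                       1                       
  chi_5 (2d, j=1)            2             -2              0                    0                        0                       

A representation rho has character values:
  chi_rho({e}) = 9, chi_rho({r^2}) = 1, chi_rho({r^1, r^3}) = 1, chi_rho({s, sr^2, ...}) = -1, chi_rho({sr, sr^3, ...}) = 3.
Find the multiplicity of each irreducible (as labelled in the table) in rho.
Multiplicities: chi_1: 2, chi_2: 1, chi_3: 0, chi_4: 2, chi_5: 2.

Use <chi_rho, chi> = (1/|G|) sum_C |C| * chi_rho(C) * conj(chi(C)) with |G| = 8 for each irreducible chi in the table:
  <chi_rho, chi_1> = (1/8)[1*(9)*conj(1) + 1*(1)*conj(1) + 2*(1)*conj(1) + 2*(-1)*conj(1) + 2*(3)*conj(1)]
      = (1/8)[(9) + (1) + (2) + (-2) + (6)] = 16/8 = 2
  <chi_rho, chi_2> = (1/8)[1*(9)*conj(1) + 1*(1)*conj(1) + 2*(1)*conj(1) + 2*(-1)*conj(-1) + 2*(3)*conj(-1)]
      = (1/8)[(9) + (1) + (2) + (2) + (-6)] = 8/8 = 1
  <chi_rho, chi_3> = (1/8)[1*(9)*conj(1) + 1*(1)*conj(1) + 2*(1)*conj(-1) + 2*(-1)*conj(1) + 2*(3)*conj(-1)]
      = (1/8)[(9) + (1) + (-2) + (-2) + (-6)] = 0/8 = 0
  <chi_rho, chi_4> = (1/8)[1*(9)*conj(1) + 1*(1)*conj(1) + 2*(1)*conj(-1) + 2*(-1)*conj(-1) + 2*(3)*conj(1)]
      = (1/8)[(9) + (1) + (-2) + (2) + (6)] = 16/8 = 2
  <chi_rho, chi_5> = (1/8)[1*(9)*conj(2) + 1*(1)*conj(-2) + 2*(1)*conj(0) + 2*(-1)*conj(0) + 2*(3)*conj(0)]
      = (1/8)[(18) + (-2) + (0) + (0) + (0)] = 16/8 = 2
Dimension check: dim(rho) = sum (mult * dim) = 2*1 + 1*1 + 0*1 + 2*1 + 2*2 = 9 = chi_rho(e) = 9.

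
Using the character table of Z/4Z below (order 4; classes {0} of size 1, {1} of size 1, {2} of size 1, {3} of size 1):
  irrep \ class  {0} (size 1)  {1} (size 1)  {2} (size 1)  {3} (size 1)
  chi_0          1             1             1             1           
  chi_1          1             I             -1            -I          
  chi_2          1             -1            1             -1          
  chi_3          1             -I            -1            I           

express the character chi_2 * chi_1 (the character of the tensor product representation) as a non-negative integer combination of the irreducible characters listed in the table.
chi_2 tensor chi_1 = chi_3 (all other irreducibles have multiplicity 0).

Solution. The character of a tensor product is the pointwise product (chi_2 * chi_1)(C) = chi_2(C) * chi_1(C):
  {0}: (1)*(1), {1}: (-1)*(I), {2}: (1)*(-1), {3}: (-1)*(-I)
so (chi_2 * chi_1) takes values
  {0} -> 1, {1} -> -I, {2} -> -1, {3} -> I.
Now take the inner product of this character with each irreducible chi from the table, <chi_2*chi_1, chi> = (1/4) sum_C |C| (chi_2*chi_1)(C) conj(chi(C)):
  <chi_2*chi_1, chi_0> = (1/4)[1*(1)*conj(1) + 1*(-I)*conj(1) + 1*(-1)*conj(1) + 1*(I)*conj(1)]
      = (1/4)[(1) + (-I) + (-1) + (I)] = 0/4 = 0
  <chi_2*chi_1, chi_1> = (1/4)[1*(1)*conj(1) + 1*(-I)*conj(I) + 1*(-1)*conj(-1) + 1*(I)*conj(-I)]
      = (1/4)[(1) + (-1) + (1) + (-1)] = 0/4 = 0
  <chi_2*chi_1, chi_2> = (1/4)[1*(1)*conj(1) + 1*(-I)*conj(-1) + 1*(-1)*conj(1) + 1*(I)*conj(-1)]
      = (1/4)[(1) + (I) + (-1) + (-I)] = 0/4 = 0
  <chi_2*chi_1, chi_3> = (1/4)[1*(1)*conj(1) + 1*(-I)*conj(-I) + 1*(-1)*conj(-1) + 1*(I)*conj(I)]
      = (1/4)[(1) + (1) + (1) + (1)] = 4/4 = 1
(Exp terms are combined using exp(i*s)*conj(exp(i*t)) = exp(i*(s-t)), and sums of them are collapsed using the identity that for every m > 1 the m distinct m-th roots of unity sum to 0, e.g. 1 + exp(2*I*pi/3) + exp(-2*I*pi/3) = 0.)
Hence the multiplicities are chi_3: 1. Dimension check: dim(chi_2)*dim(chi_1) = 1*1 = 1 and sum (mult * dim) = 1*1 = 1.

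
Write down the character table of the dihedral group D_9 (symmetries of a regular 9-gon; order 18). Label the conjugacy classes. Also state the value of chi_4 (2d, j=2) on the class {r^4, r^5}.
Conjugacy classes: {e} of size 1, {r^1, r^8} of size 2, {r^2, r^7} of size 2, {r^3, r^6} of size 2, {r^4, r^5} of size 2, {s, sr, ..., sr^8} of size 9.
Character table:
  irrep \ class              {e} (size 1)  {r^1, r^8} (size 2)  {r^2, r^7} (size 2)  {r^3, r^6} (size 2)  {r^4, r^5} (size 2)  {s, sr, ..., sr^8} (size 9)
  chi_1 (triv)               1             1                    1                    1                    1                    1                          
  chi_2 (sign: r->1, s->-1)  1             1                    1                    1                    1                    -1                         
  chi_3 (2d, j=1)            2             2*cos(2*pi/9)        2*cos(4*pi/9)        -1                   -2*cos(pi/9)         0                          
  chi_4 (2d, j=2)            2             2*cos(4*pi/9)        -2*cos(pi/9)         -1                   2*cos(2*pi/9)        0                          
  chi_5 (2d, j=3)            2             -1                   -1                   2                    -1                   0                          
  chi_6 (2d, j=4)            2             -2*cos(pi/9)         2*cos(2*pi/9)        -1                   2*cos(4*pi/9)        0                          

Spot check: chi_4 (2d, j=2) on {r^4, r^5} = 2*cos(2*pi/9).

Explanation: D_9 has order 2*9 = 18 with 6 conjugacy classes, hence 6 irreducibles. Sum of squared dims 1 + 1 + 4 + 4 + 4 + 4 = 18 = |G|. Linear characters come from the abelianisation; the 2-dimensional irreps have character r^k -> 2*cos(2*pi*j*k/9), reflections -> 0.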